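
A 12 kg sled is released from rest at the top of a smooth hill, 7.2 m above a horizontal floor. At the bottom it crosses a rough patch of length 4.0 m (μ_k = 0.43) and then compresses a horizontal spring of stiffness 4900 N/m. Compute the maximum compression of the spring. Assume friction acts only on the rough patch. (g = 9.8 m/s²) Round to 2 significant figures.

x = 0.51 m

Initial energy: E₁ = mgh = (12)(9.8)(7.2) = 846.72 J
Friction removes W_f = μ_k mg d = (0.43)(12)(9.8)(4.0) = 202.3 J
Energy reaching the spring: E = 846.72 − 202.3 = 644.45 J
At max compression ½kx² = E ⇒ x = √(2E/k) = √(2 × 644.45/4900) = 0.5129 m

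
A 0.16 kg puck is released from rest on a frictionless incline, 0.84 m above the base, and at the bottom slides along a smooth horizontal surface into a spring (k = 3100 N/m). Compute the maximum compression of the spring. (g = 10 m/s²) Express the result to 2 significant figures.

At max compression the puck is momentarily at rest: mgh = ½kx²
x = √(2mgh/k) = √(2 × 0.16 × 10 × 0.84 / 3100) = 0.02945 m

x = 0.029 m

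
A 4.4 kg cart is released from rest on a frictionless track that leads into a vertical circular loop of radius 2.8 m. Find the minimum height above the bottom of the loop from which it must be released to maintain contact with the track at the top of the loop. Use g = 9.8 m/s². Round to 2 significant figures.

At the top, for minimum speed gravity alone supplies the centripetal force: mg = mv_top²/r ⇒ v_top² = gr = 27.44 m²/s²
Energy conservation from release height h to the top (height 2r): mgh = ½mv_top² + mg(2r)
h = v_top²/(2g) + 2r = r/2 + 2r = 5r/2 = 7.000 m

h = 7.0 m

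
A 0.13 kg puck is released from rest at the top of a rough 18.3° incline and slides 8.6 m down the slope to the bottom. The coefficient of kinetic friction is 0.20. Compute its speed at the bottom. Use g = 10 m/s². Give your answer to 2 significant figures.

v = 4.6 m/s

Taking the bottom as reference, mgh = ½mv² + μ_k N L with h = L sinθ, N = mg cosθ:
mgh = mgL sinθ = (0.13)(10)(8.6)sin18.3° = 3.5104 J
W_f = μ_k mg cosθ · L = (0.20)(0.13)(10)cos18.3°·8.6 = 2.123 J
½mv² = 3.5104 − 2.123 = 1.3875 J
v = √(2 × 1.3875/0.13) = 4.620 m/s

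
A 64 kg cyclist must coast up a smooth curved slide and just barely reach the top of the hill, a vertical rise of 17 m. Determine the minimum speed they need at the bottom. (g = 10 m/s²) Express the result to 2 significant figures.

At the top they are momentarily at rest, so all KE converts to PE: ½mv² = mgh
v = √(2gh) = √(2 × 10 × 17) = 18.44 m/s

v = 18 m/s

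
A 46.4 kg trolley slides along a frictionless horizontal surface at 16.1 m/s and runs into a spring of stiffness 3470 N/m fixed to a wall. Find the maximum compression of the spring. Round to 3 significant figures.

x = 1.86 m

All KE is stored as spring PE at maximum compression: ½mv² = ½kx²
x = v√(m/k) = 16.1 × √(46.4/3470) = 1.862 m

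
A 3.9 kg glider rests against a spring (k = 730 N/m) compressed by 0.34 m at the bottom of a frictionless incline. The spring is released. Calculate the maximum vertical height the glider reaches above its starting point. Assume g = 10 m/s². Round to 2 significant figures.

h = 1.1 m

At maximum height the glider is at rest, so ½kx² = mgh
h = kx²/(2mg) = (730)(0.34)²/(2 × 3.9 × 10) = 1.082 m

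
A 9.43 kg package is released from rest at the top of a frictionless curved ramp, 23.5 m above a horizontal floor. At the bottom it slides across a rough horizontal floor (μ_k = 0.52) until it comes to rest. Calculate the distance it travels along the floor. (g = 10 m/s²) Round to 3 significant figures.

Energy bookkeeping (friction removes W_f = μ_k N d):
At rest all PE has been dissipated by friction: mgh = μ_k m g d
d = h/μ_k = 23.5/0.52 = 45.19 m

d = 45.2 m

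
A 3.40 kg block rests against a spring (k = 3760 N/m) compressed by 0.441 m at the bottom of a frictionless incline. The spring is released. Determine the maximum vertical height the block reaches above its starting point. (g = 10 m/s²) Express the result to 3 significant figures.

Energy conservation from release to the highest point: ½kx² = mgh
h = kx²/(2mg) = (3760)(0.441)²/(2 × 3.40 × 10) = 10.75 m

h = 10.8 m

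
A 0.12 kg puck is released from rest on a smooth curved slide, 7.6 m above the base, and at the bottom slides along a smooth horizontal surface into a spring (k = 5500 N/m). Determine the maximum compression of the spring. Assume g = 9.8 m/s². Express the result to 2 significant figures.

At max compression the puck is momentarily at rest: mgh = ½kx²
x = √(2mgh/k) = √(2 × 0.12 × 9.8 × 7.6 / 5500) = 0.05701 m

x = 0.057 m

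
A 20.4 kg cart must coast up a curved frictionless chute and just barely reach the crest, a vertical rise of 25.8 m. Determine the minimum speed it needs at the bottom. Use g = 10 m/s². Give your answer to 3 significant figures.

v = 22.7 m/s

At the top it is momentarily at rest, so all KE converts to PE: ½mv² = mgh
v = √(2gh) = √(2 × 10 × 25.8) = 22.72 m/s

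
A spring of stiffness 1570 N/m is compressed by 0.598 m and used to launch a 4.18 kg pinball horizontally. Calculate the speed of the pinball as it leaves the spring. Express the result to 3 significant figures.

Conservation of energy: ½kx² = ½mv²
v = x√(k/m) = 0.598 × √(1570/4.18) = 11.59 m/s

v = 11.6 m/s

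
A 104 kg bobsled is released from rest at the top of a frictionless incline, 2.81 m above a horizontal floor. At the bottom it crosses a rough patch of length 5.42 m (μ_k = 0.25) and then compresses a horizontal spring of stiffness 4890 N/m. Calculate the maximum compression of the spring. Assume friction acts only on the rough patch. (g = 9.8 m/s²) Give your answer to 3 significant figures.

x = 0.779 m

Initial energy: E₁ = mgh = (104)(9.8)(2.81) = 2864.0 J
Friction removes W_f = μ_k mg d = (0.25)(104)(9.8)(5.42) = 1381 J
Energy reaching the spring: E = 2864.0 − 1381 = 1482.9 J
At max compression ½kx² = E ⇒ x = √(2E/k) = √(2 × 1482.9/4890) = 0.7788 m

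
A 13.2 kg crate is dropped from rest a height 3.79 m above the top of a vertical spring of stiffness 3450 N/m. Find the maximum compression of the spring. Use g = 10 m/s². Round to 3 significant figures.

x = 0.578 m

Measuring PE from the top of the relaxed spring, at max compression the crate has dropped H + x with zero KE, so:
mg(H + x) = ½kx²
½(3450)x² − (13.2)(10)x − (13.2)(10)(3.79) = 0
1725x² − 132.0x − 500.3 = 0
x = [132.0 + √(17424 + 3.4519e+06)]/(2 × 1725) = 0.5782 m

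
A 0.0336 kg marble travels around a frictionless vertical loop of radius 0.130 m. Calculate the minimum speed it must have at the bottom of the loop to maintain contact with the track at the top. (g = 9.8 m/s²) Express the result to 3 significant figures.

At the top: mg = mv_top²/r ⇒ v_top² = gr = 1.274 m²/s²
Energy from bottom to top (height 2r): ½mv_bot² = ½mv_top² + mg(2r)
v_bot² = gr + 4gr = 5gr = 6.370
v_bot = √(5gr) = 2.524 m/s

v = 2.52 m/s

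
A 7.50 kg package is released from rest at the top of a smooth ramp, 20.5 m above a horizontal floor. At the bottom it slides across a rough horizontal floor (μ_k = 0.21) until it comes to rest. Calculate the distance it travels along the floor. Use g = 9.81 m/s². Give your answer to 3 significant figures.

d = 97.6 m

Energy at the top = energy at the end + work done against friction:
At rest all PE has been dissipated by friction: mgh = μ_k m g d
d = h/μ_k = 20.5/0.21 = 97.62 m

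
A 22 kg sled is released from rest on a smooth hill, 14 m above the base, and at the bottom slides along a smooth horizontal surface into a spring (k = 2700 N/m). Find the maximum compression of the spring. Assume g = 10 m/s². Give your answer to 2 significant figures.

Energy conservation (no friction) from release to max compression: mgh = ½kx²
x = √(2mgh/k) = √(2 × 22 × 10 × 14 / 2700) = 1.510 m

x = 1.5 m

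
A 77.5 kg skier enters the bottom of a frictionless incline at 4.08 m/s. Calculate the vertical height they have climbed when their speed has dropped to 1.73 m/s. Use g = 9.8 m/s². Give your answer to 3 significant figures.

Conservation of energy: ½mv₁² = ½mv₂² + mgh
h = (v₁² − v₂²)/(2g) = (4.08² − 1.73²)/(2 × 9.8) = 0.6966 m

h = 0.697 m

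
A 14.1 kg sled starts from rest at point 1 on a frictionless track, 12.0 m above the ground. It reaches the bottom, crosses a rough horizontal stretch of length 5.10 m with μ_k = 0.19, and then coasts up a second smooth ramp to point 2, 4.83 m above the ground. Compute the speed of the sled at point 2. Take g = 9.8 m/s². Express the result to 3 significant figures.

Energy at 1: mgh₁ = (14.1)(9.8)(12.0) = 1658.2 J
Friction loss: W_f = μ_k mg d = 133.9 J
At 2: ½mv² + mgh₂ = mgh₁ − W_f
½mv² = 1658.2 − 133.9 − 667.41 = 856.85 J
v = √(2 × 856.85/14.1) = 11.02 m/s

v = 11.0 m/s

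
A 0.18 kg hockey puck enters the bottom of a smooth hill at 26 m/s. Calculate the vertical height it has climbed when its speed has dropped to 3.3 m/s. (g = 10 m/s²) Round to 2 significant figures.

h = 33 m

Conservation of energy: ½mv₁² = ½mv₂² + mgh
h = (v₁² − v₂²)/(2g) = (26² − 3.3²)/(2 × 10) = 33.26 m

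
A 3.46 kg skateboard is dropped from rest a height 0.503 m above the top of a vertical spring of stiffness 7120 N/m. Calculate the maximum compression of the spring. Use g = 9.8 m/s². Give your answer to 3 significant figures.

Let x be the compression. The total drop is H + x, and the skateboard is instantaneously at rest at max compression, so energy conservation gives:
mg(H + x) = ½kx²
½(7120)x² − (3.46)(9.8)x − (3.46)(9.8)(0.503) = 0
3560x² − 33.91x − 17.06 = 0
x = [33.91 + √(1150 + 242874)]/(2 × 3560) = 0.07414 m

x = 0.0741 m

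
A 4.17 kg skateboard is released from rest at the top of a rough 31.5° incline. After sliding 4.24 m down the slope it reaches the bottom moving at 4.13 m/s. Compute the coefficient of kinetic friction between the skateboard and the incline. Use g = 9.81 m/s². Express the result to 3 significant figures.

Energy balance down the incline: mg L sinθ − ½mv² = μ_k (mg cosθ) L
mgL sinθ = 90.627 J; ½mv² = 35.564 J
W_f = 90.627 − 35.564 = 55.06 J
μ_k = W_f/(mg cosθ · L) = 55.06/(34.88 × 4.24) = 0.3723

μ_k = 0.372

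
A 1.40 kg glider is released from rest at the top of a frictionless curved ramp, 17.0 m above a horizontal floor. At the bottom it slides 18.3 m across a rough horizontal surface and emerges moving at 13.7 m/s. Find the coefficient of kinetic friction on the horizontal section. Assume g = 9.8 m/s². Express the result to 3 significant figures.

Energy at the top = energy at the end + work done against friction:
mgh = ½mv² + μ_k m g d
mgh = 233.24 J; ½mv² = 131.38 J
W_f = 233.24 − 131.38 = 101.9 J
μ_k = W_f/(mg·d) = 101.9/(13.72 × 18.3) = 0.4057

μ_k = 0.406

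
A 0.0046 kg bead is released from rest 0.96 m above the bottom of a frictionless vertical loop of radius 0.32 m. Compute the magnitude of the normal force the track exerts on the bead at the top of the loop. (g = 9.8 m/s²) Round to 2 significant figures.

N = 0.045 N

Energy from release to top (height 2r): mgh = ½mv_top² + mg(2r)
v_top² = 2g(h − 2r) = 2(9.8)(0.96 − 0.6400) = 6.2720 m²/s²
At the top, both N and weight point toward the centre: N + mg = mv_top²/r
N = m(v_top²/r − g) = 0.0046(6.2720/0.32 − 9.8) = 0.04508 N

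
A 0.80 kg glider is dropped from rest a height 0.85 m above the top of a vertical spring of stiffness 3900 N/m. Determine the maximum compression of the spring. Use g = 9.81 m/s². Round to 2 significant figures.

Let x be the compression. The total drop is H + x, and the glider is instantaneously at rest at max compression, so energy conservation gives:
mg(H + x) = ½kx²
½(3900)x² − (0.80)(9.81)x − (0.80)(9.81)(0.85) = 0
1950x² − 7.848x − 6.671 = 0
x = [7.848 + √(61.59 + 52032)]/(2 × 1950) = 0.06054 m

x = 0.061 m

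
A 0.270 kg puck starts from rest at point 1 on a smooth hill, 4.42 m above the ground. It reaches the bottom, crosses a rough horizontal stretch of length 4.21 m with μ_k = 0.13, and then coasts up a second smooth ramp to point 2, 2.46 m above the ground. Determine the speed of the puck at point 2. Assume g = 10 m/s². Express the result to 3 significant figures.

Energy at 1: mgh₁ = (0.270)(10)(4.42) = 11.934 J
Friction loss: W_f = μ_k mg d = 1.478 J
At 2: ½mv² + mgh₂ = mgh₁ − W_f
½mv² = 11.934 − 1.478 − 6.6420 = 3.8143 J
v = √(2 × 3.8143/0.270) = 5.315 m/s

v = 5.32 m/s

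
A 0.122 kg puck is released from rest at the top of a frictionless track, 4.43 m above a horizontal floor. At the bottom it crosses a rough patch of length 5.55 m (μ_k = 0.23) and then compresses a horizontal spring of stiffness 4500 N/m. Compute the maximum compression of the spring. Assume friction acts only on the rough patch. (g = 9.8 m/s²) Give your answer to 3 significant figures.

x = 0.0409 m

Initial energy: E₁ = mgh = (0.122)(9.8)(4.43) = 5.2965 J
Friction removes W_f = μ_k mg d = (0.23)(0.122)(9.8)(5.55) = 1.526 J
Energy reaching the spring: E = 5.2965 − 1.526 = 3.7703 J
At max compression ½kx² = E ⇒ x = √(2E/k) = √(2 × 3.7703/4500) = 0.04094 m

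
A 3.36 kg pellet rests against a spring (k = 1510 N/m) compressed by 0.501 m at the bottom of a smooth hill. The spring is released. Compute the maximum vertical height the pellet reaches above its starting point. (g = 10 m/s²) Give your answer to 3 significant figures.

h = 5.64 m

All spring PE becomes gravitational PE at the highest point: ½kx² = mgh
h = kx²/(2mg) = (1510)(0.501)²/(2 × 3.36 × 10) = 5.640 m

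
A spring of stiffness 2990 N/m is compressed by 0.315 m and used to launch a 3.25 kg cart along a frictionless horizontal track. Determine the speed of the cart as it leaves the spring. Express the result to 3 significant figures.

The cart leaves the spring when the spring is at natural length, so ½kx² = ½mv²
v = x√(k/m) = 0.315 × √(2990/3.25) = 9.554 m/s

v = 9.55 m/s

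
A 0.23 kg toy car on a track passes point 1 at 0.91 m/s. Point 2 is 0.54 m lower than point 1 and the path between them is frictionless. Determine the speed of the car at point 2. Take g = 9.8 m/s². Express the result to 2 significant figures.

Energy conservation between the two points: ½mv₀² + mgh = ½mv²
The mass cancels from both sides.
v² = v₀² + 2gh = (0.91)² + 2(9.8)(0.54) = 11.412
v = √11.412 = 3.378 m/s

v = 3.4 m/s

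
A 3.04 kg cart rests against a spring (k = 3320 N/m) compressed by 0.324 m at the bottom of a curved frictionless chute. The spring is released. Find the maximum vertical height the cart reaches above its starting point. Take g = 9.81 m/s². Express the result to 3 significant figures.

h = 5.84 m

All spring PE becomes gravitational PE at the highest point: ½kx² = mgh
h = kx²/(2mg) = (3320)(0.324)²/(2 × 3.04 × 9.81) = 5.843 m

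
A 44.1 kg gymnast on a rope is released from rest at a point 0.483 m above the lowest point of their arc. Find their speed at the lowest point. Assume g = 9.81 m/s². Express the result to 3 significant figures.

v = 3.08 m/s

Equating total energy at the two states: mgh = ½mv²
v = √(2gh) = √(2 × 9.81 × 0.483) = √9.4765 = 3.078 m/s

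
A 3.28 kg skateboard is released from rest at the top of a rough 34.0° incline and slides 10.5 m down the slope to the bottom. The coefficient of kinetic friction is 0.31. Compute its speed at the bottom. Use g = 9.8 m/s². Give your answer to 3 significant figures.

Taking the bottom as reference, mgh = ½mv² + μ_k N L with h = L sinθ, N = mg cosθ:
mgh = mgL sinθ = (3.28)(9.8)(10.5)sin34.0° = 188.73 J
W_f = μ_k mg cosθ · L = (0.31)(3.28)(9.8)cos34.0°·10.5 = 86.74 J
½mv² = 188.73 − 86.74 = 101.99 J
v = √(2 × 101.99/3.28) = 7.886 m/s

v = 7.89 m/s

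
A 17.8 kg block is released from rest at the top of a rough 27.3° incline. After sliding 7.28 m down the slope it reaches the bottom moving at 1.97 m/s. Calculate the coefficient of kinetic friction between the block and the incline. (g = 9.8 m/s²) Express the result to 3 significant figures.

μ_k = 0.486

The energy dissipated by friction is the PE lost minus the KE gained:
mgL sinθ = 582.45 J; ½mv² = 34.540 J
W_f = 582.45 − 34.540 = 547.9 J
μ_k = W_f/(mg cosθ · L) = 547.9/(155.0 × 7.28) = 0.4855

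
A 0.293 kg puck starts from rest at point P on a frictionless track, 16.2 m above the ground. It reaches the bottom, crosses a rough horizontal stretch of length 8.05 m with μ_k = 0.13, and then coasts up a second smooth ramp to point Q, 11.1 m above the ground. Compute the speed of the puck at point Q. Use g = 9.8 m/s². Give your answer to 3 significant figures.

Energy at P: mgh₁ = (0.293)(9.8)(16.2) = 46.517 J
Friction loss: W_f = μ_k mg d = 3.005 J
At Q: ½mv² + mgh₂ = mgh₁ − W_f
½mv² = 46.517 − 3.005 − 31.873 = 11.639 J
v = √(2 × 11.639/0.293) = 8.913 m/s

v = 8.91 m/s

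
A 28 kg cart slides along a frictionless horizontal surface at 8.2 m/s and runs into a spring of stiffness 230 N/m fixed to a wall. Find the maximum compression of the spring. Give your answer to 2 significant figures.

At max compression the cart is momentarily at rest: ½mv² = ½kx²
x = v√(m/k) = 8.2 × √(28/230) = 2.861 m

x = 2.9 m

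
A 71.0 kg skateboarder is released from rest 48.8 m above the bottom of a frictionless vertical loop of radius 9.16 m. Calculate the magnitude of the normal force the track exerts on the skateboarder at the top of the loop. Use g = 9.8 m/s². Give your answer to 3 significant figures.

Energy from release to top (height 2r): mgh = ½mv_top² + mg(2r)
v_top² = 2g(h − 2r) = 2(9.8)(48.8 − 18.32) = 597.41 m²/s²
At the top, both N and weight point toward the centre: N + mg = mv_top²/r
N = m(v_top²/r − g) = 71.0(597.41/9.16 − 9.8) = 3935 N

N = 3930 N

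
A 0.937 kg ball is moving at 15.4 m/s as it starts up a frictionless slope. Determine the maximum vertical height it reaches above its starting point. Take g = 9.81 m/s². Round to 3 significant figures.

h = 12.1 m

Setting KE at the bottom equal to PE gained: ½mv² = mgh
h = v²/(2g) = 15.4²/(2 × 9.81) = 12.09 m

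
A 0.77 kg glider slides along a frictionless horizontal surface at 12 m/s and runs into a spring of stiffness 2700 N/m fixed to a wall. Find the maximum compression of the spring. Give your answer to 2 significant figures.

At max compression the glider is momentarily at rest: ½mv² = ½kx²
x = v√(m/k) = 12 × √(0.77/2700) = 0.2026 m

x = 0.20 m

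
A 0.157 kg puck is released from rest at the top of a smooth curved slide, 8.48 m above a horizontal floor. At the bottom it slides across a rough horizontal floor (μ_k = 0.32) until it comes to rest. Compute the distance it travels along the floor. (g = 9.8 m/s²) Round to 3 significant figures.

d = 26.5 m

Applying the work–energy principle:
At rest all PE has been dissipated by friction: mgh = μ_k m g d
d = h/μ_k = 8.48/0.32 = 26.50 m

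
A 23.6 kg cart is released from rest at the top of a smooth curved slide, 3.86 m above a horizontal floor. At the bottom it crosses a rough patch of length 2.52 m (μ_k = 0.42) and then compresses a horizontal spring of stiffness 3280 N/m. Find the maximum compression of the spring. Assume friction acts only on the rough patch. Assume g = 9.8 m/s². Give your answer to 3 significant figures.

x = 0.629 m

Initial energy: E₁ = mgh = (23.6)(9.8)(3.86) = 892.74 J
Friction removes W_f = μ_k mg d = (0.42)(23.6)(9.8)(2.52) = 244.8 J
Energy reaching the spring: E = 892.74 − 244.8 = 647.95 J
At max compression ½kx² = E ⇒ x = √(2E/k) = √(2 × 647.95/3280) = 0.6286 m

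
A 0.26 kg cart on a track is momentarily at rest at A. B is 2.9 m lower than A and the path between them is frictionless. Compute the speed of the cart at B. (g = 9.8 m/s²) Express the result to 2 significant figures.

Equating total energy at the two states: mgh = ½mv²
v = √(2gh) = √(2 × 9.8 × 2.9) = √56.840 = 7.539 m/s

v = 7.5 m/s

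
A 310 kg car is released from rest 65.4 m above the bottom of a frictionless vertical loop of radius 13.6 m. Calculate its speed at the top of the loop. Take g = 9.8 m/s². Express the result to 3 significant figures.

Energy conservation: mgh = ½mv_top² + mg(2r)
v_top² = 2g(h − 2r) = 2(9.8)(65.4 − 27.20) = 748.7
v_top = 27.36 m/s

v = 27.4 m/s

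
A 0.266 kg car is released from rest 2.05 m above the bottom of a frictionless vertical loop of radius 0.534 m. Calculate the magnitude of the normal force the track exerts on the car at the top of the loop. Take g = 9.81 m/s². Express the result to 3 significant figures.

Energy from release to top (height 2r): mgh = ½mv_top² + mg(2r)
v_top² = 2g(h − 2r) = 2(9.81)(2.05 − 1.068) = 19.267 m²/s²
At the top, both N and weight point toward the centre: N + mg = mv_top²/r
N = m(v_top²/r − g) = 0.266(19.267/0.534 − 9.81) = 6.988 N

N = 6.99 N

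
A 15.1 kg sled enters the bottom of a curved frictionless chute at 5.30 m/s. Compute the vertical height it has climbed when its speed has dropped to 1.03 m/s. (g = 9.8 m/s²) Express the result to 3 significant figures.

h = 1.38 m

Conservation of energy: ½mv₁² = ½mv₂² + mgh
h = (v₁² − v₂²)/(2g) = (5.30² − 1.03²)/(2 × 9.8) = 1.379 m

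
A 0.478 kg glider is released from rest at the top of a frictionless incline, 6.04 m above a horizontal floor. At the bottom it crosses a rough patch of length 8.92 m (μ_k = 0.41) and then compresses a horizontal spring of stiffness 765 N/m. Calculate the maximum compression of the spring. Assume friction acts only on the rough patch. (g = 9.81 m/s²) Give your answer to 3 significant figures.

x = 0.171 m

Initial energy: E₁ = mgh = (0.478)(9.81)(6.04) = 28.323 J
Friction removes W_f = μ_k mg d = (0.41)(0.478)(9.81)(8.92) = 17.15 J
Energy reaching the spring: E = 28.323 − 17.15 = 11.173 J
At max compression ½kx² = E ⇒ x = √(2E/k) = √(2 × 11.173/765) = 0.1709 m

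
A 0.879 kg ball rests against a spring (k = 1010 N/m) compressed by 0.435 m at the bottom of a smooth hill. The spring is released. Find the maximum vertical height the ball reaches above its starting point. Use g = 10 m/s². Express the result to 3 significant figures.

h = 10.9 m

At maximum height the ball is at rest, so ½kx² = mgh
h = kx²/(2mg) = (1010)(0.435)²/(2 × 0.879 × 10) = 10.87 m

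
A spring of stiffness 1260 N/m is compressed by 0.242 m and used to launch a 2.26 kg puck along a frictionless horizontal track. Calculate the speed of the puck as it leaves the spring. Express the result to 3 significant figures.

Spring PE converts entirely to kinetic energy: ½kx² = ½mv²
v = x√(k/m) = 0.242 × √(1260/2.26) = 5.714 m/s

v = 5.71 m/s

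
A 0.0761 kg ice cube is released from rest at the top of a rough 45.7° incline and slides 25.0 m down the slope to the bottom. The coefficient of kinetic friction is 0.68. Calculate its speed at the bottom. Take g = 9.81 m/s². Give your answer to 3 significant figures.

Energy: mgh = ½mv² + W_f, with h = L sinθ and W_f = μ_k (mg cosθ) L
mgh = mgL sinθ = (0.0761)(9.81)(25.0)sin45.7° = 13.357 J
W_f = μ_k mg cosθ · L = (0.68)(0.0761)(9.81)cos45.7°·25.0 = 8.864 J
½mv² = 13.357 − 8.864 = 4.4936 J
v = √(2 × 4.4936/0.0761) = 10.87 m/s

v = 10.9 m/s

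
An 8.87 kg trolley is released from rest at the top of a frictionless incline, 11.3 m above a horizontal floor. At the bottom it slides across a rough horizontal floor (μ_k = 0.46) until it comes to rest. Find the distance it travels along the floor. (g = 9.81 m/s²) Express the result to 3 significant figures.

Energy bookkeeping (friction removes W_f = μ_k N d):
At rest all PE has been dissipated by friction: mgh = μ_k m g d
d = h/μ_k = 11.3/0.46 = 24.57 m

d = 24.6 m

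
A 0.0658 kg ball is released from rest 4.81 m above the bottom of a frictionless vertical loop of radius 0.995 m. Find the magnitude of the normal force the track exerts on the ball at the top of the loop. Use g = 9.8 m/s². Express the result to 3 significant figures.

N = 3.01 N

Energy from release to top (height 2r): mgh = ½mv_top² + mg(2r)
v_top² = 2g(h − 2r) = 2(9.8)(4.81 − 1.990) = 55.272 m²/s²
At the top, both N and weight point toward the centre: N + mg = mv_top²/r
N = m(v_top²/r − g) = 0.0658(55.272/0.995 − 9.8) = 3.010 N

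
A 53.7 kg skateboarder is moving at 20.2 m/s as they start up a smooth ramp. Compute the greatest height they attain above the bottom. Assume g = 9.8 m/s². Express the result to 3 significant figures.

By energy conservation, ½mv² = mgh
h = v²/(2g) = 20.2²/(2 × 9.8) = 20.82 m

h = 20.8 m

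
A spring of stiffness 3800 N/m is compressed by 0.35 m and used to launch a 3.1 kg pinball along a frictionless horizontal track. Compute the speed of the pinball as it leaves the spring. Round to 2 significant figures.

The pinball leaves the spring when the spring is at natural length, so ½kx² = ½mv²
v = x√(k/m) = 0.35 × √(3800/3.1) = 12.25 m/s

v = 12 m/s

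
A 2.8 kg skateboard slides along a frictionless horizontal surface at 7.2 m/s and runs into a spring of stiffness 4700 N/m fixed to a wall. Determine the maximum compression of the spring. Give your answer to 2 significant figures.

x = 0.18 m

Conservation of energy between contact and max compression: ½mv² = ½kx²
x = v√(m/k) = 7.2 × √(2.8/4700) = 0.1757 m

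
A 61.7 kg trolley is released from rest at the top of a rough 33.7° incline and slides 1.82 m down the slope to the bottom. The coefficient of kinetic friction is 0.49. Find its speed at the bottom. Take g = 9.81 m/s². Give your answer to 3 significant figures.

v = 2.29 m/s

Taking the bottom as reference, mgh = ½mv² + μ_k N L with h = L sinθ, N = mg cosθ:
mgh = mgL sinθ = (61.7)(9.81)(1.82)sin33.7° = 611.22 J
W_f = μ_k mg cosθ · L = (0.49)(61.7)(9.81)cos33.7°·1.82 = 449.1 J
½mv² = 611.22 − 449.1 = 162.14 J
v = √(2 × 162.14/61.7) = 2.293 m/s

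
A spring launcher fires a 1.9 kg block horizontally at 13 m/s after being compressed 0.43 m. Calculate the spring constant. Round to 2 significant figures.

k = 1700 N/m

Spring PE at full compression equals KE at release: ½kx² = ½mv²
k = mv²/x² = (1.9)(13)²/(0.43)² = 1737 N/m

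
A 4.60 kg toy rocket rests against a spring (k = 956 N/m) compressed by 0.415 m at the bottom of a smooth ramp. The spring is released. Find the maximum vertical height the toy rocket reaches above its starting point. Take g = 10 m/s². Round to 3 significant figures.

h = 1.79 m

At maximum height the toy rocket is at rest, so ½kx² = mgh
h = kx²/(2mg) = (956)(0.415)²/(2 × 4.60 × 10) = 1.790 m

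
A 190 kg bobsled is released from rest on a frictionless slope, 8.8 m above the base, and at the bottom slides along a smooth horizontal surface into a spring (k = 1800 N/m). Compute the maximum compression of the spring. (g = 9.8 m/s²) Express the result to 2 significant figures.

Energy conservation (no friction) from release to max compression: mgh = ½kx²
x = √(2mgh/k) = √(2 × 190 × 9.8 × 8.8 / 1800) = 4.267 m

x = 4.3 m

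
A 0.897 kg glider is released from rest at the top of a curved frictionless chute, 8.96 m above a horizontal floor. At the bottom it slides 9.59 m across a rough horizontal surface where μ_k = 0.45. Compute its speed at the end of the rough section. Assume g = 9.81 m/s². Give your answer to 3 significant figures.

Applying the work–energy principle:
mgh = ½mv² + μ_k m g d
W_f = μ_k mg d = (0.45)(0.897)(9.81)(9.59) = 37.97 J
½mv² = mgh − W_f = 78.844 − 37.97 = 40.870 J
v = √(2 × 40.870/0.897) = 9.546 m/s

v = 9.55 m/s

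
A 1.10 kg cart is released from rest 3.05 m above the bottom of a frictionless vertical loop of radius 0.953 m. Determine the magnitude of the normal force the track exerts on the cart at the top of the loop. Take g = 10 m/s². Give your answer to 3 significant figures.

Energy from release to top (height 2r): mgh = ½mv_top² + mg(2r)
v_top² = 2g(h − 2r) = 2(10)(3.05 − 1.906) = 22.880 m²/s²
At the top, both N and weight point toward the centre: N + mg = mv_top²/r
N = m(v_top²/r − g) = 1.10(22.880/0.953 − 10) = 15.41 N

N = 15.4 N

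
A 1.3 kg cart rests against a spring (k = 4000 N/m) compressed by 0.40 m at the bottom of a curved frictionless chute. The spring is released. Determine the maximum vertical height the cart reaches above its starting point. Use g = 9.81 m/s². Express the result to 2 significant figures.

h = 25 m

At maximum height the cart is at rest, so ½kx² = mgh
h = kx²/(2mg) = (4000)(0.40)²/(2 × 1.3 × 9.81) = 25.09 m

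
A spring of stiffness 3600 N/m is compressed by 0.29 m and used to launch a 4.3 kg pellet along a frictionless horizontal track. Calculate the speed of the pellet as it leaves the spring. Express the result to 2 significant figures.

Conservation of energy: ½kx² = ½mv²
v = x√(k/m) = 0.29 × √(3600/4.3) = 8.391 m/s

v = 8.4 m/s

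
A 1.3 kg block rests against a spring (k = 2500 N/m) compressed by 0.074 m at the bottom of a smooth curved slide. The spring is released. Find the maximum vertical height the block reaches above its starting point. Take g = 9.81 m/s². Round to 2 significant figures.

All spring PE becomes gravitational PE at the highest point: ½kx² = mgh
h = kx²/(2mg) = (2500)(0.074)²/(2 × 1.3 × 9.81) = 0.5367 m

h = 0.54 m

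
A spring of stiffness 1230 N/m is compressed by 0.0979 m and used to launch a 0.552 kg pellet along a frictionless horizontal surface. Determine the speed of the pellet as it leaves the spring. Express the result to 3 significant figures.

Conservation of energy: ½kx² = ½mv²
v = x√(k/m) = 0.0979 × √(1230/0.552) = 4.621 m/s

v = 4.62 m/s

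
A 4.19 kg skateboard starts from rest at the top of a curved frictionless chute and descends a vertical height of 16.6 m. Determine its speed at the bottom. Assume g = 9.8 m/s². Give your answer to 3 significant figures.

v = 18.0 m/s

Mechanical energy is conserved (no friction): mgh = ½mv²
The mass cancels from both sides.
v = √(2gh) = √(2 × 9.8 × 16.6) = √325.36 = 18.04 m/s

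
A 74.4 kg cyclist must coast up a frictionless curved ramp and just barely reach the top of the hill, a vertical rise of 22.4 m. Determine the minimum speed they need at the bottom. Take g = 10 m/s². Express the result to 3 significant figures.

v = 21.2 m/s

At the top they are momentarily at rest, so all KE converts to PE: ½mv² = mgh
v = √(2gh) = √(2 × 10 × 22.4) = 21.17 m/s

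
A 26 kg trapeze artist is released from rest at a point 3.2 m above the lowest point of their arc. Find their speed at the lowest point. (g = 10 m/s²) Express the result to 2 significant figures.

v = 8.0 m/s

Equating total energy at the two states: mgh = ½mv²
The mass cancels from both sides.
v = √(2gh) = √(2 × 10 × 3.2) = √64.000 = 8.000 m/s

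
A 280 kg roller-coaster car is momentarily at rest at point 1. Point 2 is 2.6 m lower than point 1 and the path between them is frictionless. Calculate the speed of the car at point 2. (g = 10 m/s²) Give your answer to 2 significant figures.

v = 7.2 m/s

Energy conservation between the two points: mgh = ½mv²
v = √(2gh) = √(2 × 10 × 2.6) = √52.000 = 7.211 m/s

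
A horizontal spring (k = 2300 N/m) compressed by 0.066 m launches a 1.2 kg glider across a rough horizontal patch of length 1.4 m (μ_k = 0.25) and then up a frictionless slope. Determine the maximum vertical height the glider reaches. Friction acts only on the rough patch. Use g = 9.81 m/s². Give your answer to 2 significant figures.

h = 0.076 m

Spring energy: E₀ = ½kx² = ½(2300)(0.066)² = 5.0094 J
Friction: W_f = μ_k mg d = (0.25)(1.2)(9.81)(1.4) = 4.120 J
Energy at base of ramp: E = 5.0094 − 4.120 = 0.88920 J
At max height all remaining energy is PE: mgh = E ⇒ h = E/(mg) = 0.88920/(1.2 × 9.81) = 0.07554 m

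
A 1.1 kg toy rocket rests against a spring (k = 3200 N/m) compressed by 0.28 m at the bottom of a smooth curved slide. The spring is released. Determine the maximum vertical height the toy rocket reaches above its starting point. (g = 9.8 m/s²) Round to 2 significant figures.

h = 12 m

Energy conservation from release to the highest point: ½kx² = mgh
h = kx²/(2mg) = (3200)(0.28)²/(2 × 1.1 × 9.8) = 11.64 m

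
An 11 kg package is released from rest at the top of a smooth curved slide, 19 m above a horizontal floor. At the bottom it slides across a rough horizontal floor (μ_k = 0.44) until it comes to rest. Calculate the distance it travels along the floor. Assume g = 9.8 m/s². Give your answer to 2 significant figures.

Energy at the top = energy at the end + work done against friction:
At rest all PE has been dissipated by friction: mgh = μ_k m g d
d = h/μ_k = 19/0.44 = 43.18 m

d = 43 m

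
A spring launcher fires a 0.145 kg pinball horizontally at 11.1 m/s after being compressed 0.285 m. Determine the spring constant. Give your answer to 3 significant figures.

k = 220 N/m

Energy stored in the spring equals the launch KE: ½kx² = ½mv²
k = mv²/x² = (0.145)(11.1)²/(0.285)² = 220.0 N/m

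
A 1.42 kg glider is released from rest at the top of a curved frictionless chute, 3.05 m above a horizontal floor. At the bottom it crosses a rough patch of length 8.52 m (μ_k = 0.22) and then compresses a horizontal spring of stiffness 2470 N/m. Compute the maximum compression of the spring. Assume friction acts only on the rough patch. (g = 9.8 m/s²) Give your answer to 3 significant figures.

Initial energy: E₁ = mgh = (1.42)(9.8)(3.05) = 42.444 J
Friction removes W_f = μ_k mg d = (0.22)(1.42)(9.8)(8.52) = 26.08 J
Energy reaching the spring: E = 42.444 − 26.08 = 16.360 J
At max compression ½kx² = E ⇒ x = √(2E/k) = √(2 × 16.360/2470) = 0.1151 m

x = 0.115 m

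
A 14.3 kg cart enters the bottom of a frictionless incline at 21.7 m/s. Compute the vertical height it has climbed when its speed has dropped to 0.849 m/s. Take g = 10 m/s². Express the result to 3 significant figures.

Energy balance between the two points: ½mv₁² = ½mv₂² + mgh
h = (v₁² − v₂²)/(2g) = (21.7² − 0.849²)/(2 × 10) = 23.51 m

h = 23.5 m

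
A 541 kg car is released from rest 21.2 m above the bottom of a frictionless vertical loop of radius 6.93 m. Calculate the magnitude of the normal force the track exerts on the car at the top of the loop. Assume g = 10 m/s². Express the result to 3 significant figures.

N = 6050 N

Energy from release to top (height 2r): mgh = ½mv_top² + mg(2r)
v_top² = 2g(h − 2r) = 2(10)(21.2 − 13.86) = 146.80 m²/s²
At the top, both N and weight point toward the centre: N + mg = mv_top²/r
N = m(v_top²/r − g) = 541(146.80/6.93 − 10) = 6050 N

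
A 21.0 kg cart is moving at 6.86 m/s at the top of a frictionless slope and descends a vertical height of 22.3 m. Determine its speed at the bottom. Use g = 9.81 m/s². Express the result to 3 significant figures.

v = 22.0 m/s

Energy conservation between the two points: ½mv₀² + mgh = ½mv²
v² = v₀² + 2gh = (6.86)² + 2(9.81)(22.3) = 484.59
v = √484.59 = 22.01 m/s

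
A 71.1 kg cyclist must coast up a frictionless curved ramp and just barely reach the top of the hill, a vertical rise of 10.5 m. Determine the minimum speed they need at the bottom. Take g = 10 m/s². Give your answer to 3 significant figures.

v = 14.5 m/s

At the top they are momentarily at rest, so all KE converts to PE: ½mv² = mgh
v = √(2gh) = √(2 × 10 × 10.5) = 14.49 m/s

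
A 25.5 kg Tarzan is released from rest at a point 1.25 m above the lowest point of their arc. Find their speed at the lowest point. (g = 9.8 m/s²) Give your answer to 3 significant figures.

Mechanical energy is conserved (no friction): mgh = ½mv²
v = √(2gh) = √(2 × 9.8 × 1.25) = √24.500 = 4.950 m/s

v = 4.95 m/s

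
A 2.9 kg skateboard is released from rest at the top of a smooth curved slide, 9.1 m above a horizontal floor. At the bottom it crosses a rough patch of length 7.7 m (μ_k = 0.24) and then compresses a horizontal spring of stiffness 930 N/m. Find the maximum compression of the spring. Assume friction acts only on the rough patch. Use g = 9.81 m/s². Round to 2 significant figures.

x = 0.67 m

Initial energy: E₁ = mgh = (2.9)(9.81)(9.1) = 258.89 J
Friction removes W_f = μ_k mg d = (0.24)(2.9)(9.81)(7.7) = 52.57 J
Energy reaching the spring: E = 258.89 − 52.57 = 206.31 J
At max compression ½kx² = E ⇒ x = √(2E/k) = √(2 × 206.31/930) = 0.6661 m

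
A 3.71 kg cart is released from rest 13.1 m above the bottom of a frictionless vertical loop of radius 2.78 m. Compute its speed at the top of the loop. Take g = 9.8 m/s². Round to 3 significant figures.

v = 12.2 m/s

Energy conservation: mgh = ½mv_top² + mg(2r)
v_top² = 2g(h − 2r) = 2(9.8)(13.1 − 5.560) = 147.8
v_top = 12.16 m/s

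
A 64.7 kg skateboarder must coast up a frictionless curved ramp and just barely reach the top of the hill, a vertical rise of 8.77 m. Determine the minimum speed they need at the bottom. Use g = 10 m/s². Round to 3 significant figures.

v = 13.2 m/s

At the top they are momentarily at rest, so all KE converts to PE: ½mv² = mgh
v = √(2gh) = √(2 × 10 × 8.77) = 13.24 m/s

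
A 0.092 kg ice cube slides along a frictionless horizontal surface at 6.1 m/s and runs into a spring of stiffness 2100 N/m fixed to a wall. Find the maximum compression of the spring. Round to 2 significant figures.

Conservation of energy between contact and max compression: ½mv² = ½kx²
x = v√(m/k) = 6.1 × √(0.092/2100) = 0.04038 m

x = 0.040 m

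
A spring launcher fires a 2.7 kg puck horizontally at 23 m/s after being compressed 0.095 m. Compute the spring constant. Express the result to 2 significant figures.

Spring PE at full compression equals KE at release: ½kx² = ½mv²
k = mv²/x² = (2.7)(23)²/(0.095)² = 158260 N/m

k = 160000 N/m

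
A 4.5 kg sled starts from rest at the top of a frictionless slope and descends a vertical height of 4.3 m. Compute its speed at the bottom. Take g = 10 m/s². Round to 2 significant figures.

By conservation of mechanical energy, mgh = ½mv²
The mass cancels from both sides.
v = √(2gh) = √(2 × 10 × 4.3) = √86.000 = 9.274 m/s

v = 9.3 m/s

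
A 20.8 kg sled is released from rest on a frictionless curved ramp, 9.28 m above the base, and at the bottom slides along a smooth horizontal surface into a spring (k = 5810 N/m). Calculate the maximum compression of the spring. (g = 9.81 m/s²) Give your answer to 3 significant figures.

At max compression the sled is momentarily at rest: mgh = ½kx²
x = √(2mgh/k) = √(2 × 20.8 × 9.81 × 9.28 / 5810) = 0.8074 m

x = 0.807 m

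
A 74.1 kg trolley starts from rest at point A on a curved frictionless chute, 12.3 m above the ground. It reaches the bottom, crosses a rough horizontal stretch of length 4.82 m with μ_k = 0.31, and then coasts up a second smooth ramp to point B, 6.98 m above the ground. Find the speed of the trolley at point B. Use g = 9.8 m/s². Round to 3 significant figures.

Energy at A: mgh₁ = (74.1)(9.8)(12.3) = 8932.0 J
Friction loss: W_f = μ_k mg d = 1085 J
At B: ½mv² + mgh₂ = mgh₁ − W_f
½mv² = 8932.0 − 1085 − 5068.7 = 2778.2 J
v = √(2 × 2778.2/74.1) = 8.659 m/s

v = 8.66 m/s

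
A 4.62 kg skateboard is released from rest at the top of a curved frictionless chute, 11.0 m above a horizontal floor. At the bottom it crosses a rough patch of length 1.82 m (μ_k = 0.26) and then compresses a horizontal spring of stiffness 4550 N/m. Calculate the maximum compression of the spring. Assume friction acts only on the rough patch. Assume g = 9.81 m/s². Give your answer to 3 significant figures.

Initial energy: E₁ = mgh = (4.62)(9.81)(11.0) = 498.54 J
Friction removes W_f = μ_k mg d = (0.26)(4.62)(9.81)(1.82) = 21.45 J
Energy reaching the spring: E = 498.54 − 21.45 = 477.10 J
At max compression ½kx² = E ⇒ x = √(2E/k) = √(2 × 477.10/4550) = 0.4579 m

x = 0.458 m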